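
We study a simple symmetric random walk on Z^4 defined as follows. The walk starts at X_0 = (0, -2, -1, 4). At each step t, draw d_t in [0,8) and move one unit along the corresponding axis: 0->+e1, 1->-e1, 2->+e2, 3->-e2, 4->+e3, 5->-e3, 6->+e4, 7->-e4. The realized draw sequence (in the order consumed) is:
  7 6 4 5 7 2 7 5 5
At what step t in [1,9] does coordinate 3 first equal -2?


t=0: X=(0, -2, -1, 4), d=7 → -e4, X_1=(0, -2, -1, 3)
t=1: X=(0, -2, -1, 3), d=6 → +e4, X_2=(0, -2, -1, 4)
t=2: X=(0, -2, -1, 4), d=4 → +e3, X_3=(0, -2, 0, 4)
t=3: X=(0, -2, 0, 4), d=5 → -e3, X_4=(0, -2, -1, 4)
t=4: X=(0, -2, -1, 4), d=7 → -e4, X_5=(0, -2, -1, 3)
t=5: X=(0, -2, -1, 3), d=2 → +e2, X_6=(0, -1, -1, 3)
t=6: X=(0, -1, -1, 3), d=7 → -e4, X_7=(0, -1, -1, 2)
t=7: X=(0, -1, -1, 2), d=5 → -e3, X_8=(0, -1, -2, 2)
t=8: X=(0, -1, -2, 2), d=5 → -e3, X_9=(0, -1, -3, 2)

8


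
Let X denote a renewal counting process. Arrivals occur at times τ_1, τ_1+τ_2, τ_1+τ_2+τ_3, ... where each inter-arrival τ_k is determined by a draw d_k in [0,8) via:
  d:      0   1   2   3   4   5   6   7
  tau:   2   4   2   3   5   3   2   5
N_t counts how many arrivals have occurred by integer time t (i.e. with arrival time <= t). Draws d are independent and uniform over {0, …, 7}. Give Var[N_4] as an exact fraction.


1551/4096

Inter-arrival values over d=0..7: [2, 4, 2, 3, 5, 3, 2, 5]
Each d has probability 1/8, so the pmf of τ is: f(2) = 3/8, f(3) = 1/4, f(4) = 1/8, f(5) = 1/4
Let p_n(j) = P(N_n = j), with p_0 = [1]. Condition on τ_1: p_n(0) = P(τ > n), and for j >= 1, p_n(j) = Σ_{k<=n} f(k)·p_{n−k}(j−1)
p_1 = [1]  (j = 0)
p_2 = [5/8, 3/8]  (j = 0..1)
p_3 = [3/8, 5/8]  (j = 0..1)
p_4 = [1/4, 39/64, 9/64]  (j = 0..2)
E[N_4] = Σ j·p_4(j) = 57/64;  E[N_4²] = Σ j²·p_4(j) = 75/64
Var[N_4] = 75/64 − (57/64)² = 1551/4096


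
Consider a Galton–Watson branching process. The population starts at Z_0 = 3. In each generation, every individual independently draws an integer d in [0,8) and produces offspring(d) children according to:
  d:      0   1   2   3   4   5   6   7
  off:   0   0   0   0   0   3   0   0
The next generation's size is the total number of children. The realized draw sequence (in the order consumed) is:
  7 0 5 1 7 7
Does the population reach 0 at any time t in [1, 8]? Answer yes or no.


gen 0: Z_0=3, draws=[7, 0, 5], offspring=[0, 0, 3], Z_1=3
gen 1: Z_1=3, draws=[1, 7, 7], offspring=[0, 0, 0], Z_2=0
gen 2: Z_2=0, draws=[], offspring=[], Z_3=0
gen 3: Z_3=0, draws=[], offspring=[], Z_4=0
gen 4: Z_4=0, draws=[], offspring=[], Z_5=0
gen 5: Z_5=0, draws=[], offspring=[], Z_6=0
gen 6: Z_6=0, draws=[], offspring=[], Z_7=0
gen 7: Z_7=0, draws=[], offspring=[], Z_8=0

yes


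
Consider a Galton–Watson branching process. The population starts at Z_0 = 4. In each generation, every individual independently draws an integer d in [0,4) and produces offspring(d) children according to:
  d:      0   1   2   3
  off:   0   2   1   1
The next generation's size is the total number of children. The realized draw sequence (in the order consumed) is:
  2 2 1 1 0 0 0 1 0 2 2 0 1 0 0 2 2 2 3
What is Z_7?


gen 0: Z_0=4, draws=[2, 2, 1, 1], offspring=[1, 1, 2, 2], Z_1=6
gen 1: Z_1=6, draws=[0, 0, 0, 1, 0, 2], offspring=[0, 0, 0, 2, 0, 1], Z_2=3
gen 2: Z_2=3, draws=[2, 0, 1], offspring=[1, 0, 2], Z_3=3
gen 3: Z_3=3, draws=[0, 0, 2], offspring=[0, 0, 1], Z_4=1
gen 4: Z_4=1, draws=[2], offspring=[1], Z_5=1
gen 5: Z_5=1, draws=[2], offspring=[1], Z_6=1
gen 6: Z_6=1, draws=[3], offspring=[1], Z_7=1

1


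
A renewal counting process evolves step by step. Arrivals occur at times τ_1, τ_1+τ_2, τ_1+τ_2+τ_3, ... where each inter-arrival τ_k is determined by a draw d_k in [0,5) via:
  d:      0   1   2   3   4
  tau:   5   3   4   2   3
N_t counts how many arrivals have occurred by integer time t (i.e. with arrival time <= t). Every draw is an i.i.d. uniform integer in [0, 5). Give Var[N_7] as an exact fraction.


4786/15625

Inter-arrival values over d=0..4: [5, 3, 4, 2, 3]
Each d has probability 1/5, so the pmf of τ is: f(2) = 1/5, f(3) = 2/5, f(4) = 1/5, f(5) = 1/5
Let p_n(j) = P(N_n = j), with p_0 = [1]. Condition on τ_1: p_n(0) = P(τ > n), and for j >= 1, p_n(j) = Σ_{k<=n} f(k)·p_{n−k}(j−1)
p_1 = [1]  (j = 0)
p_2 = [4/5, 1/5]  (j = 0..1)
p_3 = [2/5, 3/5]  (j = 0..1)
p_4 = [1/5, 19/25, 1/25]  (j = 0..2)
p_5 = [0, 4/5, 1/5]  (j = 0..2)
p_6 = [0, 14/25, 54/125, 1/125]  (j = 0..3)
p_7 = [0, 8/25, 78/125, 7/125]  (j = 0..3)
E[N_7] = Σ j·p_7(j) = 217/125;  E[N_7²] = Σ j²·p_7(j) = 83/25
Var[N_7] = 83/25 − (217/125)² = 4786/15625


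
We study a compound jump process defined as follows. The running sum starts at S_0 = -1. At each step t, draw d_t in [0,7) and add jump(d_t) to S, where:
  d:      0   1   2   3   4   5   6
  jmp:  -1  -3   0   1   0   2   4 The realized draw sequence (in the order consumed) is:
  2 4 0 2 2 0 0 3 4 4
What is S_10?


-3

t=0: S=-1, d=2, jump=0, S_1=-1
t=1: S=-1, d=4, jump=0, S_2=-1
t=2: S=-1, d=0, jump=-1, S_3=-2
t=3: S=-2, d=2, jump=0, S_4=-2
t=4: S=-2, d=2, jump=0, S_5=-2
t=5: S=-2, d=0, jump=-1, S_6=-3
t=6: S=-3, d=0, jump=-1, S_7=-4
t=7: S=-4, d=3, jump=1, S_8=-3
t=8: S=-3, d=4, jump=0, S_9=-3
t=9: S=-3, d=4, jump=0, S_10=-3


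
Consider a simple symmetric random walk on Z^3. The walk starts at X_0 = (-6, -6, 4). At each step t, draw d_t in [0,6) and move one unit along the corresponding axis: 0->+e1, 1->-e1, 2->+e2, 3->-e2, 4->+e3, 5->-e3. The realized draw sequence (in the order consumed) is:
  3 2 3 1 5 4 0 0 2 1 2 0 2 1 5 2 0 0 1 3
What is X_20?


(-5, -4, 3)

t=0: X=(-6, -6, 4), d=3 → -e2, X_1=(-6, -7, 4)
t=1: X=(-6, -7, 4), d=2 → +e2, X_2=(-6, -6, 4)
t=2: X=(-6, -6, 4), d=3 → -e2, X_3=(-6, -7, 4)
t=3: X=(-6, -7, 4), d=1 → -e1, X_4=(-7, -7, 4)
t=4: X=(-7, -7, 4), d=5 → -e3, X_5=(-7, -7, 3)
t=5: X=(-7, -7, 3), d=4 → +e3, X_6=(-7, -7, 4)
t=6: X=(-7, -7, 4), d=0 → +e1, X_7=(-6, -7, 4)
t=7: X=(-6, -7, 4), d=0 → +e1, X_8=(-5, -7, 4)
t=8: X=(-5, -7, 4), d=2 → +e2, X_9=(-5, -6, 4)
t=9: X=(-5, -6, 4), d=1 → -e1, X_10=(-6, -6, 4)
t=10: X=(-6, -6, 4), d=2 → +e2, X_11=(-6, -5, 4)
t=11: X=(-6, -5, 4), d=0 → +e1, X_12=(-5, -5, 4)
t=12: X=(-5, -5, 4), d=2 → +e2, X_13=(-5, -4, 4)
t=13: X=(-5, -4, 4), d=1 → -e1, X_14=(-6, -4, 4)
t=14: X=(-6, -4, 4), d=5 → -e3, X_15=(-6, -4, 3)
t=15: X=(-6, -4, 3), d=2 → +e2, X_16=(-6, -3, 3)
t=16: X=(-6, -3, 3), d=0 → +e1, X_17=(-5, -3, 3)
t=17: X=(-5, -3, 3), d=0 → +e1, X_18=(-4, -3, 3)
t=18: X=(-4, -3, 3), d=1 → -e1, X_19=(-5, -3, 3)
t=19: X=(-5, -3, 3), d=3 → -e2, X_20=(-5, -4, 3)


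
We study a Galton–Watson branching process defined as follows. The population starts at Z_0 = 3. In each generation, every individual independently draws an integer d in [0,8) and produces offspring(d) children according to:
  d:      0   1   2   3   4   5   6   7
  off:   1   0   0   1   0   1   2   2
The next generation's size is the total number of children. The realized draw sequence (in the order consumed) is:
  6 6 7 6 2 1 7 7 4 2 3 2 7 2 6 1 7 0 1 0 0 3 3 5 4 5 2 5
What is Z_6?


gen 0: Z_0=3, draws=[6, 6, 7], offspring=[2, 2, 2], Z_1=6
gen 1: Z_1=6, draws=[6, 2, 1, 7, 7, 4], offspring=[2, 0, 0, 2, 2, 0], Z_2=6
gen 2: Z_2=6, draws=[2, 3, 2, 7, 2, 6], offspring=[0, 1, 0, 2, 0, 2], Z_3=5
gen 3: Z_3=5, draws=[1, 7, 0, 1, 0], offspring=[0, 2, 1, 0, 1], Z_4=4
gen 4: Z_4=4, draws=[0, 3, 3, 5], offspring=[1, 1, 1, 1], Z_5=4
gen 5: Z_5=4, draws=[4, 5, 2, 5], offspring=[0, 1, 0, 1], Z_6=2

2


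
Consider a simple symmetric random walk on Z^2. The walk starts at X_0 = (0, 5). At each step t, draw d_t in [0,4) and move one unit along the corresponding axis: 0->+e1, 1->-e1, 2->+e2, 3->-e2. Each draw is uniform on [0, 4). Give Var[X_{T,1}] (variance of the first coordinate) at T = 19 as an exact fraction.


19/2

Outcome values over d=0..3: [1, -1, 0, 0]
Σy = 0, Σy² = 2, M = 4
μ = 0/4 = 0,  σ² = 2/4 − (0)² = 1/2
Independent increments: Var[X_19] = 19·σ² = 19·(1/2) = 19/2


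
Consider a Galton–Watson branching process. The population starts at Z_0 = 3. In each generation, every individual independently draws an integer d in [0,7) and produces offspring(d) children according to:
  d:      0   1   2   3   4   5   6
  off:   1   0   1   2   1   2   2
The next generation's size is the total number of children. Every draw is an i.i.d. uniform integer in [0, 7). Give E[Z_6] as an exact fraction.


1594323/117649

Outcome values over d=0..6: [1, 0, 1, 2, 1, 2, 2]
Σy = 9, Σy² = 15, M = 7
μ = 9/7 = 9/7,  σ² = 15/7 − (9/7)² = 24/49
E[Z_0] = 3
E[Z_1] = 9/7·E[Z_0] = 27/7
E[Z_2] = 9/7·E[Z_1] = 243/49
E[Z_3] = 9/7·E[Z_2] = 2187/343
E[Z_4] = 9/7·E[Z_3] = 19683/2401
E[Z_5] = 9/7·E[Z_4] = 177147/16807
E[Z_6] = 9/7·E[Z_5] = 1594323/117649


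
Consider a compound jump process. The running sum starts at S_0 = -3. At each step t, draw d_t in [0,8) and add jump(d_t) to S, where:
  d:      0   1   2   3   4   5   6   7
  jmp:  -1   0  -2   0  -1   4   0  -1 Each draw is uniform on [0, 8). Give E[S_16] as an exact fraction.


-5

Outcome values over d=0..7: [-1, 0, -2, 0, -1, 4, 0, -1]
Σy = -1, Σy² = 23, M = 8
μ = -1/8 = -1/8,  σ² = 23/8 − (-1/8)² = 183/64
E[S_16] = -3 + 16·(-1/8) = -5


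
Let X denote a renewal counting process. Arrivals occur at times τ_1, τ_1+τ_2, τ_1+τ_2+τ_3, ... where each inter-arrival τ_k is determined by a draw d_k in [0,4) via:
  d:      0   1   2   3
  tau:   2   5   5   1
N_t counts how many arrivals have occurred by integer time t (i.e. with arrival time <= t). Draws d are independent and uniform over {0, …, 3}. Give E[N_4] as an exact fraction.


Inter-arrival values over d=0..3: [2, 5, 5, 1]
Each d has probability 1/4, so the pmf of τ is: f(1) = 1/4, f(2) = 1/4, f(5) = 1/2
Renewal equation for m(n) = E[N_n]: condition on τ_1 = k (if k <= n, one arrival plus a fresh copy on the remaining n−k steps): m(n) = F(n) + Σ_{k<=n} f(k)·m(n−k), where F(n) = P(τ <= n) and m(0) = 0
m(1) = F(1) = 1/4
m(2) = F(2) + f(1)·m(1) = 1/2 + 1/4·1/4 = 9/16
m(3) = F(3) + f(1)·m(2) + f(2)·m(1) = 1/2 + 1/4·9/16 + 1/4·1/4 = 45/64
m(4) = F(4) + f(1)·m(3) + f(2)·m(2) = 1/2 + 1/4·45/64 + 1/4·9/16 = 209/256
E[N_4] = m(4) = 209/256

209/256


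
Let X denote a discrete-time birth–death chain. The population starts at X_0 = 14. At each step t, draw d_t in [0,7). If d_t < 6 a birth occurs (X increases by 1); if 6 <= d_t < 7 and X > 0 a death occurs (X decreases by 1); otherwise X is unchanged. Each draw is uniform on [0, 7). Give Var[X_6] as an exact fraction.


144/49

X can drop by at most 1 per step and X_0 = 14 > T = 6, so X_t >= 14 − t >= 8 > 0 for every t <= 6: the floor at 0 (the 'and X > 0' condition) never binds. Hence X_6 = X_0 + Σ_{t<6} Y_t with i.i.d. increments Y_t = y(d_t) ∈ {+1, −1, 0}.
Outcome values over d=0..6: [1, 1, 1, 1, 1, 1, -1]
Σy = 5, Σy² = 7, M = 7
μ = 5/7 = 5/7,  σ² = 7/7 − (5/7)² = 24/49
Independent increments: Var[X_6] = 6·σ² = 6·(24/49) = 144/49


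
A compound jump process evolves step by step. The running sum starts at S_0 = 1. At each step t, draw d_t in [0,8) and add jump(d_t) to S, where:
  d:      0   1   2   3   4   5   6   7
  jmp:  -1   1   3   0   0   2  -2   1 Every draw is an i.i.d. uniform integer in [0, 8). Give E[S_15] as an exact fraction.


Outcome values over d=0..7: [-1, 1, 3, 0, 0, 2, -2, 1]
Σy = 4, Σy² = 20, M = 8
μ = 4/8 = 1/2,  σ² = 20/8 − (1/2)² = 9/4
E[S_15] = 1 + 15·(1/2) = 17/2

17/2


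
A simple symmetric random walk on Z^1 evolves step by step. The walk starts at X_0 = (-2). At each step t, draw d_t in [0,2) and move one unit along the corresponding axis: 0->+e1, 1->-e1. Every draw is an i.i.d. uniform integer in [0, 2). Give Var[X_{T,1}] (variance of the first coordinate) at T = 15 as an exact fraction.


Outcome values over d=0..1: [1, -1]
Σy = 0, Σy² = 2, M = 2
μ = 0/2 = 0,  σ² = 2/2 − (0)² = 1
Independent increments: Var[X_15] = 15·σ² = 15·(1) = 15

15


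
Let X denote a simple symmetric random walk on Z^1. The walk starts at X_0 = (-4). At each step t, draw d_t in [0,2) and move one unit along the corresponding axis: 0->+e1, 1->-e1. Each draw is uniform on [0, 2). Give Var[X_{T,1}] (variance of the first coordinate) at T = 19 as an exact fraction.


19

Outcome values over d=0..1: [1, -1]
Σy = 0, Σy² = 2, M = 2
μ = 0/2 = 0,  σ² = 2/2 − (0)² = 1
Independent increments: Var[X_19] = 19·σ² = 19·(1) = 19


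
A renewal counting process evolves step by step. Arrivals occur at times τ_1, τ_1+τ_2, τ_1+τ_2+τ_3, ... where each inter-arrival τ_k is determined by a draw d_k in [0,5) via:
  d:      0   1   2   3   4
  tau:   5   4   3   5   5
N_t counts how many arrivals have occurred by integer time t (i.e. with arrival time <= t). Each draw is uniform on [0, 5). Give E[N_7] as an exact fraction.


Inter-arrival values over d=0..4: [5, 4, 3, 5, 5]
Each d has probability 1/5, so the pmf of τ is: f(3) = 1/5, f(4) = 1/5, f(5) = 3/5
Renewal equation for m(n) = E[N_n]: condition on τ_1 = k (if k <= n, one arrival plus a fresh copy on the remaining n−k steps): m(n) = F(n) + Σ_{k<=n} f(k)·m(n−k), where F(n) = P(τ <= n) and m(0) = 0
m(1) = F(1) = 0
m(2) = F(2) = 0
m(3) = F(3) = 1/5
m(4) = F(4) = 2/5
m(5) = F(5) = 1
m(6) = F(6) + f(3)·m(3) = 1 + 1/5·1/5 = 26/25
m(7) = F(7) + f(3)·m(4) + f(4)·m(3) = 1 + 1/5·2/5 + 1/5·1/5 = 28/25
E[N_7] = m(7) = 28/25

28/25


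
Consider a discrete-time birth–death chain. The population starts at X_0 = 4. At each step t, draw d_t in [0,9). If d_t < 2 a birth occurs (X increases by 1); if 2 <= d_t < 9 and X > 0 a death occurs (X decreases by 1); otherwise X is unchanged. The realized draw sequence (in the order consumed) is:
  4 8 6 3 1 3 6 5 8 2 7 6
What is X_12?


t=0: X=4, d=4 → death, X_1=3
t=1: X=3, d=8 → death, X_2=2
t=2: X=2, d=6 → death, X_3=1
t=3: X=1, d=3 → death, X_4=0
t=4: X=0, d=1 → birth, X_5=1
t=5: X=1, d=3 → death, X_6=0
t=6: X=0, d=6 → hold, X_7=0
t=7: X=0, d=5 → hold, X_8=0
t=8: X=0, d=8 → hold, X_9=0
t=9: X=0, d=2 → hold, X_10=0
t=10: X=0, d=7 → hold, X_11=0
t=11: X=0, d=6 → hold, X_12=0

0


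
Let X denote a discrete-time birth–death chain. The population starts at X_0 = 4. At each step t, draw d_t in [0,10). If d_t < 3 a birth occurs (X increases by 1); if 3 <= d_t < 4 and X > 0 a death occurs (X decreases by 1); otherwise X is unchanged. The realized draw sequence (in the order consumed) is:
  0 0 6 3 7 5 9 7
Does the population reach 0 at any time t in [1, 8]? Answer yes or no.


t=0: X=4, d=0 → birth, X_1=5
t=1: X=5, d=0 → birth, X_2=6
t=2: X=6, d=6 → hold, X_3=6
t=3: X=6, d=3 → death, X_4=5
t=4: X=5, d=7 → hold, X_5=5
t=5: X=5, d=5 → hold, X_6=5
t=6: X=5, d=9 → hold, X_7=5
t=7: X=5, d=7 → hold, X_8=5

no


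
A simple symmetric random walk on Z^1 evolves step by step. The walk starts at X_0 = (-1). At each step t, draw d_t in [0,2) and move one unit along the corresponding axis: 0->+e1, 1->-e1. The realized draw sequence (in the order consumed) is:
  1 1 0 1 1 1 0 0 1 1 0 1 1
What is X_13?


(-6)

t=0: X=(-1), d=1 → -e1, X_1=(-2)
t=1: X=(-2), d=1 → -e1, X_2=(-3)
t=2: X=(-3), d=0 → +e1, X_3=(-2)
t=3: X=(-2), d=1 → -e1, X_4=(-3)
t=4: X=(-3), d=1 → -e1, X_5=(-4)
t=5: X=(-4), d=1 → -e1, X_6=(-5)
t=6: X=(-5), d=0 → +e1, X_7=(-4)
t=7: X=(-4), d=0 → +e1, X_8=(-3)
t=8: X=(-3), d=1 → -e1, X_9=(-4)
t=9: X=(-4), d=1 → -e1, X_10=(-5)
t=10: X=(-5), d=0 → +e1, X_11=(-4)
t=11: X=(-4), d=1 → -e1, X_12=(-5)
t=12: X=(-5), d=1 → -e1, X_13=(-6)


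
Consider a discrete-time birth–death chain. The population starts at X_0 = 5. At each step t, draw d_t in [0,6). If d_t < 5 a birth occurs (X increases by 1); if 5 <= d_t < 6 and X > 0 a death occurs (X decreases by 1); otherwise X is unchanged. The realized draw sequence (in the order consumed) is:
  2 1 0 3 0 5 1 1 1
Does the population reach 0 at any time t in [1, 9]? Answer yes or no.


t=0: X=5, d=2 → birth, X_1=6
t=1: X=6, d=1 → birth, X_2=7
t=2: X=7, d=0 → birth, X_3=8
t=3: X=8, d=3 → birth, X_4=9
t=4: X=9, d=0 → birth, X_5=10
t=5: X=10, d=5 → death, X_6=9
t=6: X=9, d=1 → birth, X_7=10
t=7: X=10, d=1 → birth, X_8=11
t=8: X=11, d=1 → birth, X_9=12

no


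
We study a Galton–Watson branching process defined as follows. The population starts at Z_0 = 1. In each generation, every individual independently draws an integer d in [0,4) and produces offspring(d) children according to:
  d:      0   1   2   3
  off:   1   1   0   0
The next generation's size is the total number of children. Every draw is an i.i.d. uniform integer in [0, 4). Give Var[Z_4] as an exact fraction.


Outcome values over d=0..3: [1, 1, 0, 0]
Σy = 2, Σy² = 2, M = 4
μ = 2/4 = 1/2,  σ² = 2/4 − (1/2)² = 1/4
V_0 = 0, E_0 = 1
V_1 = 1/4·E_0 + (1/2)²·V_0 = 1/4;  E_1 = 1/2
V_2 = 1/4·E_1 + (1/2)²·V_1 = 3/16;  E_2 = 1/4
V_3 = 1/4·E_2 + (1/2)²·V_2 = 7/64;  E_3 = 1/8
V_4 = 1/4·E_3 + (1/2)²·V_3 = 15/256;  E_4 = 1/16

15/256


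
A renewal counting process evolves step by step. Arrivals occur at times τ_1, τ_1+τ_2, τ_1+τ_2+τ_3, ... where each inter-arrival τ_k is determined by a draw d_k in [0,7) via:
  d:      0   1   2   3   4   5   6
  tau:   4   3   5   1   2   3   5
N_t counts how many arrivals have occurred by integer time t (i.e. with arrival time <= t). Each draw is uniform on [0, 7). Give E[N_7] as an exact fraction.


Inter-arrival values over d=0..6: [4, 3, 5, 1, 2, 3, 5]
Each d has probability 1/7, so the pmf of τ is: f(1) = 1/7, f(2) = 1/7, f(3) = 2/7, f(4) = 1/7, f(5) = 2/7
Renewal equation for m(n) = E[N_n]: condition on τ_1 = k (if k <= n, one arrival plus a fresh copy on the remaining n−k steps): m(n) = F(n) + Σ_{k<=n} f(k)·m(n−k), where F(n) = P(τ <= n) and m(0) = 0
m(1) = F(1) = 1/7
m(2) = F(2) + f(1)·m(1) = 2/7 + 1/7·1/7 = 15/49
m(3) = F(3) + f(1)·m(2) + f(2)·m(1) = 4/7 + 1/7·15/49 + 1/7·1/7 = 218/343
m(4) = F(4) + f(1)·m(3) + f(2)·m(2) + f(3)·m(1) = 5/7 + 1/7·218/343 + 1/7·15/49 + 2/7·1/7 = 2136/2401
m(5) = F(5) + f(1)·m(4) + f(2)·m(3) + f(3)·m(2) + f(4)·m(1) = 1 + 1/7·2136/2401 + 1/7·218/343 + 2/7·15/49 + 1/7·1/7 = 22282/16807
m(6) = F(6) + f(1)·m(5) + f(2)·m(4) + f(3)·m(3) + f(4)·m(2) + f(5)·m(1) = 1 + 1/7·22282/16807 + 1/7·2136/2401 + 2/7·218/343 + 1/7·15/49 + 2/7·1/7 = 186194/117649
m(7) = F(7) + f(1)·m(6) + f(2)·m(5) + f(3)·m(4) + f(4)·m(3) + f(5)·m(2) = 1 + 1/7·186194/117649 + 1/7·22282/16807 + 2/7·2136/2401 + 1/7·218/343 + 2/7·15/49 = 1521843/823543
E[N_7] = m(7) = 1521843/823543

1521843/823543


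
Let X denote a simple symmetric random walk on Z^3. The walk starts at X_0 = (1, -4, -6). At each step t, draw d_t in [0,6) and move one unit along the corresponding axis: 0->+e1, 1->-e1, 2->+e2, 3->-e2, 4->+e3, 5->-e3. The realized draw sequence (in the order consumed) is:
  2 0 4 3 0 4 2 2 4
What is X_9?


(3, -2, -3)

t=0: X=(1, -4, -6), d=2 → +e2, X_1=(1, -3, -6)
t=1: X=(1, -3, -6), d=0 → +e1, X_2=(2, -3, -6)
t=2: X=(2, -3, -6), d=4 → +e3, X_3=(2, -3, -5)
t=3: X=(2, -3, -5), d=3 → -e2, X_4=(2, -4, -5)
t=4: X=(2, -4, -5), d=0 → +e1, X_5=(3, -4, -5)
t=5: X=(3, -4, -5), d=4 → +e3, X_6=(3, -4, -4)
t=6: X=(3, -4, -4), d=2 → +e2, X_7=(3, -3, -4)
t=7: X=(3, -3, -4), d=2 → +e2, X_8=(3, -2, -4)
t=8: X=(3, -2, -4), d=4 → +e3, X_9=(3, -2, -3)


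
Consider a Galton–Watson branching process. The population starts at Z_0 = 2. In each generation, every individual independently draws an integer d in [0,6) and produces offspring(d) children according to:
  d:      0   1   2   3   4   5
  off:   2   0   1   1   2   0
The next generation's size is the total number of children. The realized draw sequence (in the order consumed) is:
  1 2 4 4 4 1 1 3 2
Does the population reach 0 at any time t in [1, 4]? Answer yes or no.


gen 0: Z_0=2, draws=[1, 2], offspring=[0, 1], Z_1=1
gen 1: Z_1=1, draws=[4], offspring=[2], Z_2=2
gen 2: Z_2=2, draws=[4, 4], offspring=[2, 2], Z_3=4
gen 3: Z_3=4, draws=[1, 1, 3, 2], offspring=[0, 0, 1, 1], Z_4=2

no


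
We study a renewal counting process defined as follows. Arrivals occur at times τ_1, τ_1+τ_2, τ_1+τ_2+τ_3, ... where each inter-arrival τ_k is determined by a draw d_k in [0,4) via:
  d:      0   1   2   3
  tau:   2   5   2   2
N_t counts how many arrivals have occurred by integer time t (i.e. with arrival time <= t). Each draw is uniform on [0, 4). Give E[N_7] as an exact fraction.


151/64

Inter-arrival values over d=0..3: [2, 5, 2, 2]
Each d has probability 1/4, so the pmf of τ is: f(2) = 3/4, f(5) = 1/4
Renewal equation for m(n) = E[N_n]: condition on τ_1 = k (if k <= n, one arrival plus a fresh copy on the remaining n−k steps): m(n) = F(n) + Σ_{k<=n} f(k)·m(n−k), where F(n) = P(τ <= n) and m(0) = 0
m(1) = F(1) = 0
m(2) = F(2) = 3/4
m(3) = F(3) = 3/4
m(4) = F(4) + f(2)·m(2) = 3/4 + 3/4·3/4 = 21/16
m(5) = F(5) + f(2)·m(3) = 1 + 3/4·3/4 = 25/16
m(6) = F(6) + f(2)·m(4) = 1 + 3/4·21/16 = 127/64
m(7) = F(7) + f(2)·m(5) + f(5)·m(2) = 1 + 3/4·25/16 + 1/4·3/4 = 151/64
E[N_7] = m(7) = 151/64


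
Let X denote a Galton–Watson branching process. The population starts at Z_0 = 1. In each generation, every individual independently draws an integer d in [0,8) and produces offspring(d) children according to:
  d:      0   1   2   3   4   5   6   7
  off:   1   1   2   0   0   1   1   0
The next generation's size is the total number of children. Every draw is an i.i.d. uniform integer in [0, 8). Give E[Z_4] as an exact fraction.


81/256

Outcome values over d=0..7: [1, 1, 2, 0, 0, 1, 1, 0]
Σy = 6, Σy² = 8, M = 8
μ = 6/8 = 3/4,  σ² = 8/8 − (3/4)² = 7/16
E[Z_0] = 1
E[Z_1] = 3/4·E[Z_0] = 3/4
E[Z_2] = 3/4·E[Z_1] = 9/16
E[Z_3] = 3/4·E[Z_2] = 27/64
E[Z_4] = 3/4·E[Z_3] = 81/256


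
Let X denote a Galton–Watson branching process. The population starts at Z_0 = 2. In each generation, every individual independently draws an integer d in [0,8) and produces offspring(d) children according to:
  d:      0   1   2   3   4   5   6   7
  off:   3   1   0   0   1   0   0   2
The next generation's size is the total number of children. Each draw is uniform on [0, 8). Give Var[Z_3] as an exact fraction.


587951/131072

Outcome values over d=0..7: [3, 1, 0, 0, 1, 0, 0, 2]
Σy = 7, Σy² = 15, M = 8
μ = 7/8 = 7/8,  σ² = 15/8 − (7/8)² = 71/64
V_0 = 0, E_0 = 2
V_1 = 71/64·E_0 + (7/8)²·V_0 = 71/32;  E_1 = 7/4
V_2 = 71/64·E_1 + (7/8)²·V_1 = 7455/2048;  E_2 = 49/32
V_3 = 71/64·E_2 + (7/8)²·V_2 = 587951/131072;  E_3 = 343/256


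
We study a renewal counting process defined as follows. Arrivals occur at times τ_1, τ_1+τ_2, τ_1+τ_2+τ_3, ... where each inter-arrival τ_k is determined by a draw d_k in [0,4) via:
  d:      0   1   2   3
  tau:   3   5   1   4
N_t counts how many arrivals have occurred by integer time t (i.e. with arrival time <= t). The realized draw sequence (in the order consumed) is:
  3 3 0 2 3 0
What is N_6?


draw d_1=3: τ_1=4, arrival time A_1=4
draw d_2=3: τ_2=4, arrival time A_2=8
draw d_3=0: τ_3=3, arrival time A_3=11
draw d_4=2: τ_4=1, arrival time A_4=12
draw d_5=3: τ_5=4, arrival time A_5=16
draw d_6=0: τ_6=3, arrival time A_6=19
N_t over t=0..6: 0:0 1:0 2:0 3:0 4:1 5:1 6:1

1


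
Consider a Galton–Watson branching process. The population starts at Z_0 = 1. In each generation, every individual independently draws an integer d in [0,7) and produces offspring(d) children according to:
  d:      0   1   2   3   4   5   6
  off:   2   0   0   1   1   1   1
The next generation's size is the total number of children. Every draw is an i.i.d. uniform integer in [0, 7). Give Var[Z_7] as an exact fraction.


Outcome values over d=0..6: [2, 0, 0, 1, 1, 1, 1]
Σy = 6, Σy² = 8, M = 7
μ = 6/7 = 6/7,  σ² = 8/7 − (6/7)² = 20/49
V_0 = 0, E_0 = 1
V_1 = 20/49·E_0 + (6/7)²·V_0 = 20/49;  E_1 = 6/7
V_2 = 20/49·E_1 + (6/7)²·V_1 = 1560/2401;  E_2 = 36/49
V_3 = 20/49·E_2 + (6/7)²·V_2 = 91440/117649;  E_3 = 216/343
V_4 = 20/49·E_3 + (6/7)²·V_3 = 4773600/5764801;  E_4 = 1296/2401
V_5 = 20/49·E_4 + (6/7)²·V_4 = 234083520/282475249;  E_5 = 7776/16807
V_6 = 20/49·E_5 + (6/7)²·V_5 = 11040831360/13841287201;  E_6 = 46656/117649
V_7 = 20/49·E_6 + (6/7)²·V_6 = 507250563840/678223072849;  E_7 = 279936/823543

507250563840/678223072849


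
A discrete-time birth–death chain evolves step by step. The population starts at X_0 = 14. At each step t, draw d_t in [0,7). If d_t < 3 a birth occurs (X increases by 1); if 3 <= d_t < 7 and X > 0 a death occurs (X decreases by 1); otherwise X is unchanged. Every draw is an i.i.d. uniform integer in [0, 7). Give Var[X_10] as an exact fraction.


X can drop by at most 1 per step and X_0 = 14 > T = 10, so X_t >= 14 − t >= 4 > 0 for every t <= 10: the floor at 0 (the 'and X > 0' condition) never binds. Hence X_10 = X_0 + Σ_{t<10} Y_t with i.i.d. increments Y_t = y(d_t) ∈ {+1, −1, 0}.
Outcome values over d=0..6: [1, 1, 1, -1, -1, -1, -1]
Σy = -1, Σy² = 7, M = 7
μ = -1/7 = -1/7,  σ² = 7/7 − (-1/7)² = 48/49
Independent increments: Var[X_10] = 10·σ² = 10·(48/49) = 480/49

480/49


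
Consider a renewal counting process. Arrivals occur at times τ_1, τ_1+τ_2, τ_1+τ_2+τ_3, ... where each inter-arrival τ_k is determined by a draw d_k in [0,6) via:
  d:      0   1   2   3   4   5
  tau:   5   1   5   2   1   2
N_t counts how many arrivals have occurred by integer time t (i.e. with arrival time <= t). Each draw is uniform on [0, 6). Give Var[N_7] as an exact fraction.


5567114/4782969

Inter-arrival values over d=0..5: [5, 1, 5, 2, 1, 2]
Each d has probability 1/6, so the pmf of τ is: f(1) = 1/3, f(2) = 1/3, f(5) = 1/3
Let p_n(j) = P(N_n = j), with p_0 = [1]. Condition on τ_1: p_n(0) = P(τ > n), and for j >= 1, p_n(j) = Σ_{k<=n} f(k)·p_{n−k}(j−1)
p_1 = [2/3, 1/3]  (j = 0..1)
p_2 = [1/3, 5/9, 1/9]  (j = 0..2)
p_3 = [1/3, 1/3, 8/27, 1/27]  (j = 0..3)
p_4 = [1/3, 2/9, 8/27, 11/81, 1/81]  (j = 0..4)
p_5 = [0, 5/9, 5/27, 16/81, 14/243, 1/243]  (j = 0..5)
p_6 = [0, 1/3, 10/27, 13/81, 1/9, 17/729, 1/729]  (j = 0..6)
p_7 = [0, 1/9, 13/27, 2/9, 29/243, 41/729, 20/2187, 1/2187]  (j = 0..7)
E[N_7] = Σ j·p_7(j) = 5593/2187;  E[N_7²] = Σ j²·p_7(j) = 16849/2187
Var[N_7] = 16849/2187 − (5593/2187)² = 5567114/4782969


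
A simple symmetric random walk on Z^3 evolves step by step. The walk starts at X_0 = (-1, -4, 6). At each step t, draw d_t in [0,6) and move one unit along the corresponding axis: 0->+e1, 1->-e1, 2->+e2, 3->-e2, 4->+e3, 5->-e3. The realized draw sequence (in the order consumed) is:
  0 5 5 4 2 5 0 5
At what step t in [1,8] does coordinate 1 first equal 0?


t=0: X=(-1, -4, 6), d=0 → +e1, X_1=(0, -4, 6)
t=1: X=(0, -4, 6), d=5 → -e3, X_2=(0, -4, 5)
t=2: X=(0, -4, 5), d=5 → -e3, X_3=(0, -4, 4)
t=3: X=(0, -4, 4), d=4 → +e3, X_4=(0, -4, 5)
t=4: X=(0, -4, 5), d=2 → +e2, X_5=(0, -3, 5)
t=5: X=(0, -3, 5), d=5 → -e3, X_6=(0, -3, 4)
t=6: X=(0, -3, 4), d=0 → +e1, X_7=(1, -3, 4)
t=7: X=(1, -3, 4), d=5 → -e3, X_8=(1, -3, 3)

1


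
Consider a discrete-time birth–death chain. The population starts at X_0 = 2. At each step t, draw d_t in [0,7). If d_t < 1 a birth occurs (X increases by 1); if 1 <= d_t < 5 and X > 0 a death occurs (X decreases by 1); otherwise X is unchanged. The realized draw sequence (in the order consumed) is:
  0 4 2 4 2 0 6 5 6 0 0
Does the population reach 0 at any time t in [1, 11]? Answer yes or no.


yes

t=0: X=2, d=0 → birth, X_1=3
t=1: X=3, d=4 → death, X_2=2
t=2: X=2, d=2 → death, X_3=1
t=3: X=1, d=4 → death, X_4=0
t=4: X=0, d=2 → hold, X_5=0
t=5: X=0, d=0 → birth, X_6=1
t=6: X=1, d=6 → hold, X_7=1
t=7: X=1, d=5 → hold, X_8=1
t=8: X=1, d=6 → hold, X_9=1
t=9: X=1, d=0 → birth, X_10=2
t=10: X=2, d=0 → birth, X_11=3


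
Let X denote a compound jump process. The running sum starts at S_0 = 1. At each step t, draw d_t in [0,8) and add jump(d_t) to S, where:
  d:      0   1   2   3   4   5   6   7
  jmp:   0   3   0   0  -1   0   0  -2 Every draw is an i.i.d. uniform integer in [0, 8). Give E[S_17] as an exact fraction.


1

Outcome values over d=0..7: [0, 3, 0, 0, -1, 0, 0, -2]
Σy = 0, Σy² = 14, M = 8
μ = 0/8 = 0,  σ² = 14/8 − (0)² = 7/4
E[S_17] = 1 + 17·(0) = 1


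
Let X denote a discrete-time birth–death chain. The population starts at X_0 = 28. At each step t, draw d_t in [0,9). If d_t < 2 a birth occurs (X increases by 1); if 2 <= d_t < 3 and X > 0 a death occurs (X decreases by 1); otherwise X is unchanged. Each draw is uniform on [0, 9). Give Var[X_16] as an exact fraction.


416/81

X can drop by at most 1 per step and X_0 = 28 > T = 16, so X_t >= 28 − t >= 12 > 0 for every t <= 16: the floor at 0 (the 'and X > 0' condition) never binds. Hence X_16 = X_0 + Σ_{t<16} Y_t with i.i.d. increments Y_t = y(d_t) ∈ {+1, −1, 0}.
Outcome values over d=0..8: [1, 1, -1, 0, 0, 0, 0, 0, 0]
Σy = 1, Σy² = 3, M = 9
μ = 1/9 = 1/9,  σ² = 3/9 − (1/9)² = 26/81
Independent increments: Var[X_16] = 16·σ² = 16·(26/81) = 416/81


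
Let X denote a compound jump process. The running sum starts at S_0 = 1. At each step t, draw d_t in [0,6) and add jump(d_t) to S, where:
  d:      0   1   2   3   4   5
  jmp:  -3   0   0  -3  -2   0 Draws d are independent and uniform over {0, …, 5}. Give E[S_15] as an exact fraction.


Outcome values over d=0..5: [-3, 0, 0, -3, -2, 0]
Σy = -8, Σy² = 22, M = 6
μ = -8/6 = -4/3,  σ² = 22/6 − (-4/3)² = 17/9
E[S_15] = 1 + 15·(-4/3) = -19

-19


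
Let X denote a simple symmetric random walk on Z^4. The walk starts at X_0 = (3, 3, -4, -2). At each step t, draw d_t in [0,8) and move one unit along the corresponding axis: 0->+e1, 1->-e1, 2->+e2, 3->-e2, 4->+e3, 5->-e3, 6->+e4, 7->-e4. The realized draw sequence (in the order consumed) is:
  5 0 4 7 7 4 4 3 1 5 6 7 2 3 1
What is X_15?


(2, 2, -3, -4)

t=0: X=(3, 3, -4, -2), d=5 → -e3, X_1=(3, 3, -5, -2)
t=1: X=(3, 3, -5, -2), d=0 → +e1, X_2=(4, 3, -5, -2)
t=2: X=(4, 3, -5, -2), d=4 → +e3, X_3=(4, 3, -4, -2)
t=3: X=(4, 3, -4, -2), d=7 → -e4, X_4=(4, 3, -4, -3)
t=4: X=(4, 3, -4, -3), d=7 → -e4, X_5=(4, 3, -4, -4)
t=5: X=(4, 3, -4, -4), d=4 → +e3, X_6=(4, 3, -3, -4)
t=6: X=(4, 3, -3, -4), d=4 → +e3, X_7=(4, 3, -2, -4)
t=7: X=(4, 3, -2, -4), d=3 → -e2, X_8=(4, 2, -2, -4)
t=8: X=(4, 2, -2, -4), d=1 → -e1, X_9=(3, 2, -2, -4)
t=9: X=(3, 2, -2, -4), d=5 → -e3, X_10=(3, 2, -3, -4)
t=10: X=(3, 2, -3, -4), d=6 → +e4, X_11=(3, 2, -3, -3)
t=11: X=(3, 2, -3, -3), d=7 → -e4, X_12=(3, 2, -3, -4)
t=12: X=(3, 2, -3, -4), d=2 → +e2, X_13=(3, 3, -3, -4)
t=13: X=(3, 3, -3, -4), d=3 → -e2, X_14=(3, 2, -3, -4)
t=14: X=(3, 2, -3, -4), d=1 → -e1, X_15=(2, 2, -3, -4)


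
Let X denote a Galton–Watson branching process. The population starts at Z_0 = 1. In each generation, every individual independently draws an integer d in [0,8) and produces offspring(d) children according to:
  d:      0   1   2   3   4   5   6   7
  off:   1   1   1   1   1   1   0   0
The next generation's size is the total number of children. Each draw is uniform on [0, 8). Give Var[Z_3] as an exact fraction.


999/4096

Outcome values over d=0..7: [1, 1, 1, 1, 1, 1, 0, 0]
Σy = 6, Σy² = 6, M = 8
μ = 6/8 = 3/4,  σ² = 6/8 − (3/4)² = 3/16
V_0 = 0, E_0 = 1
V_1 = 3/16·E_0 + (3/4)²·V_0 = 3/16;  E_1 = 3/4
V_2 = 3/16·E_1 + (3/4)²·V_1 = 63/256;  E_2 = 9/16
V_3 = 3/16·E_2 + (3/4)²·V_2 = 999/4096;  E_3 = 27/64


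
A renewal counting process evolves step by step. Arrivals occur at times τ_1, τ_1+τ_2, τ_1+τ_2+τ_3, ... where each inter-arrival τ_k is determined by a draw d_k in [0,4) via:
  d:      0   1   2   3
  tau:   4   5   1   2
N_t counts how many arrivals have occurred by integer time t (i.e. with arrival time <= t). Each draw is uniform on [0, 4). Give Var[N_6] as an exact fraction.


Inter-arrival values over d=0..3: [4, 5, 1, 2]
Each d has probability 1/4, so the pmf of τ is: f(1) = 1/4, f(2) = 1/4, f(4) = 1/4, f(5) = 1/4
Let p_n(j) = P(N_n = j), with p_0 = [1]. Condition on τ_1: p_n(0) = P(τ > n), and for j >= 1, p_n(j) = Σ_{k<=n} f(k)·p_{n−k}(j−1)
p_1 = [3/4, 1/4]  (j = 0..1)
p_2 = [1/2, 7/16, 1/16]  (j = 0..2)
p_3 = [1/2, 5/16, 11/64, 1/64]  (j = 0..3)
p_4 = [1/4, 1/2, 3/16, 15/256, 1/256]  (j = 0..4)
p_5 = [0, 5/8, 17/64, 23/256, 19/1024, 1/1024]  (j = 0..5)
p_6 = [0, 3/8, 29/64, 33/256, 19/512, 23/4096, 1/4096]  (j = 0..6)
E[N_6] = Σ j·p_6(j) = 7561/4096;  E[N_6²] = Σ j²·p_6(j) = 16755/4096
Var[N_6] = 16755/4096 − (7561/4096)² = 11459759/16777216

11459759/16777216


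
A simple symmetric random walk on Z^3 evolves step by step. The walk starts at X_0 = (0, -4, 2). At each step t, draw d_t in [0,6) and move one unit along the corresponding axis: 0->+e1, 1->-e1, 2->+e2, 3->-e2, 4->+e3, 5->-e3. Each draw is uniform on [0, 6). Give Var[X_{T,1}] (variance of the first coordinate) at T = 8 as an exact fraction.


Outcome values over d=0..5: [1, -1, 0, 0, 0, 0]
Σy = 0, Σy² = 2, M = 6
μ = 0/6 = 0,  σ² = 2/6 − (0)² = 1/3
Independent increments: Var[X_8] = 8·σ² = 8·(1/3) = 8/3

8/3


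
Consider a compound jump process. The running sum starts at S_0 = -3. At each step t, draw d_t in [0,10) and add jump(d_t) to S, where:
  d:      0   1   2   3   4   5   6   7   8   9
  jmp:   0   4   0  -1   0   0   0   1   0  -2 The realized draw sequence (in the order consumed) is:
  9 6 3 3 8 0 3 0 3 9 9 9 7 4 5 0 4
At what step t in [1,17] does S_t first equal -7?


t=0: S=-3, d=9, jump=-2, S_1=-5
t=1: S=-5, d=6, jump=0, S_2=-5
t=2: S=-5, d=3, jump=-1, S_3=-6
t=3: S=-6, d=3, jump=-1, S_4=-7
t=4: S=-7, d=8, jump=0, S_5=-7
t=5: S=-7, d=0, jump=0, S_6=-7
t=6: S=-7, d=3, jump=-1, S_7=-8
t=7: S=-8, d=0, jump=0, S_8=-8
t=8: S=-8, d=3, jump=-1, S_9=-9
t=9: S=-9, d=9, jump=-2, S_10=-11
t=10: S=-11, d=9, jump=-2, S_11=-13
t=11: S=-13, d=9, jump=-2, S_12=-15
t=12: S=-15, d=7, jump=1, S_13=-14
t=13: S=-14, d=4, jump=0, S_14=-14
t=14: S=-14, d=5, jump=0, S_15=-14
t=15: S=-14, d=0, jump=0, S_16=-14
t=16: S=-14, d=4, jump=0, S_17=-14

4


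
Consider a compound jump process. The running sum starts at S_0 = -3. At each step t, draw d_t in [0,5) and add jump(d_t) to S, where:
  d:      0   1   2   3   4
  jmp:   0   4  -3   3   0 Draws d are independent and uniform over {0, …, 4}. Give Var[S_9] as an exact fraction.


Outcome values over d=0..4: [0, 4, -3, 3, 0]
Σy = 4, Σy² = 34, M = 5
μ = 4/5 = 4/5,  σ² = 34/5 − (4/5)² = 154/25
Independent increments: Var[S_9] = 9·σ² = 9·(154/25) = 1386/25

1386/25


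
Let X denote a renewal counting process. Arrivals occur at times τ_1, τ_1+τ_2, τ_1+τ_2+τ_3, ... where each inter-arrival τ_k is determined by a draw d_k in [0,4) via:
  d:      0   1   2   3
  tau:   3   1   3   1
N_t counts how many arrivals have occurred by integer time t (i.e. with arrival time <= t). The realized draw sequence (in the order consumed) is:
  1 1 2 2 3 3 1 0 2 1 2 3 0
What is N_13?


7

draw d_1=1: τ_1=1, arrival time A_1=1
draw d_2=1: τ_2=1, arrival time A_2=2
draw d_3=2: τ_3=3, arrival time A_3=5
draw d_4=2: τ_4=3, arrival time A_4=8
draw d_5=3: τ_5=1, arrival time A_5=9
draw d_6=3: τ_6=1, arrival time A_6=10
draw d_7=1: τ_7=1, arrival time A_7=11
draw d_8=0: τ_8=3, arrival time A_8=14
draw d_9=2: τ_9=3, arrival time A_9=17
draw d_10=1: τ_10=1, arrival time A_10=18
draw d_11=2: τ_11=3, arrival time A_11=21
draw d_12=3: τ_12=1, arrival time A_12=22
draw d_13=0: τ_13=3, arrival time A_13=25
N_t over t=0..13: 0:0 1:1 2:2 3:2 4:2 5:3 6:3 7:3 8:4 9:5 10:6 11:7 12:7 13:7


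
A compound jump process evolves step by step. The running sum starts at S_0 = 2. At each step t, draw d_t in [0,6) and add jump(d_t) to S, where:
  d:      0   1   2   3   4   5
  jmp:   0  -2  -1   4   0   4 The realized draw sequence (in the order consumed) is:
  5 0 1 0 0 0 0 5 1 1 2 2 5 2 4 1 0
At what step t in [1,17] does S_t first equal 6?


1

t=0: S=2, d=5, jump=4, S_1=6
t=1: S=6, d=0, jump=0, S_2=6
t=2: S=6, d=1, jump=-2, S_3=4
t=3: S=4, d=0, jump=0, S_4=4
t=4: S=4, d=0, jump=0, S_5=4
t=5: S=4, d=0, jump=0, S_6=4
t=6: S=4, d=0, jump=0, S_7=4
t=7: S=4, d=5, jump=4, S_8=8
t=8: S=8, d=1, jump=-2, S_9=6
t=9: S=6, d=1, jump=-2, S_10=4
t=10: S=4, d=2, jump=-1, S_11=3
t=11: S=3, d=2, jump=-1, S_12=2
t=12: S=2, d=5, jump=4, S_13=6
t=13: S=6, d=2, jump=-1, S_14=5
t=14: S=5, d=4, jump=0, S_15=5
t=15: S=5, d=1, jump=-2, S_16=3
t=16: S=3, d=0, jump=0, S_17=3


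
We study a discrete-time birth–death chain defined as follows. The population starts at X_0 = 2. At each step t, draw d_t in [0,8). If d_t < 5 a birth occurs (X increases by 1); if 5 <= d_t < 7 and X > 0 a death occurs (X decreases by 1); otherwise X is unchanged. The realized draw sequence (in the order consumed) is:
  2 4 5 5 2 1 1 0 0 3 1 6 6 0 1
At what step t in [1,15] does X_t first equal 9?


t=0: X=2, d=2 → birth, X_1=3
t=1: X=3, d=4 → birth, X_2=4
t=2: X=4, d=5 → death, X_3=3
t=3: X=3, d=5 → death, X_4=2
t=4: X=2, d=2 → birth, X_5=3
t=5: X=3, d=1 → birth, X_6=4
t=6: X=4, d=1 → birth, X_7=5
t=7: X=5, d=0 → birth, X_8=6
t=8: X=6, d=0 → birth, X_9=7
t=9: X=7, d=3 → birth, X_10=8
t=10: X=8, d=1 → birth, X_11=9
t=11: X=9, d=6 → death, X_12=8
t=12: X=8, d=6 → death, X_13=7
t=13: X=7, d=0 → birth, X_14=8
t=14: X=8, d=1 → birth, X_15=9

11


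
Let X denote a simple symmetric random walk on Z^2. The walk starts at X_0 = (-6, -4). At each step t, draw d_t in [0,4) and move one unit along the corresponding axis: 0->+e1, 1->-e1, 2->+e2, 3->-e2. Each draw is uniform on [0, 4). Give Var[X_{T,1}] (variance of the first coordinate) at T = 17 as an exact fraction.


17/2

Outcome values over d=0..3: [1, -1, 0, 0]
Σy = 0, Σy² = 2, M = 4
μ = 0/4 = 0,  σ² = 2/4 − (0)² = 1/2
Independent increments: Var[X_17] = 17·σ² = 17·(1/2) = 17/2


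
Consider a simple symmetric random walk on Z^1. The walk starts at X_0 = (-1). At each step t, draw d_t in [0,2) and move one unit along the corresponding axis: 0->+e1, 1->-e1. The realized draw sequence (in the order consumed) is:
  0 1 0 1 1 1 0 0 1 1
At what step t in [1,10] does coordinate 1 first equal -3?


t=0: X=(-1), d=0 → +e1, X_1=(0)
t=1: X=(0), d=1 → -e1, X_2=(-1)
t=2: X=(-1), d=0 → +e1, X_3=(0)
t=3: X=(0), d=1 → -e1, X_4=(-1)
t=4: X=(-1), d=1 → -e1, X_5=(-2)
t=5: X=(-2), d=1 → -e1, X_6=(-3)
t=6: X=(-3), d=0 → +e1, X_7=(-2)
t=7: X=(-2), d=0 → +e1, X_8=(-1)
t=8: X=(-1), d=1 → -e1, X_9=(-2)
t=9: X=(-2), d=1 → -e1, X_10=(-3)

6


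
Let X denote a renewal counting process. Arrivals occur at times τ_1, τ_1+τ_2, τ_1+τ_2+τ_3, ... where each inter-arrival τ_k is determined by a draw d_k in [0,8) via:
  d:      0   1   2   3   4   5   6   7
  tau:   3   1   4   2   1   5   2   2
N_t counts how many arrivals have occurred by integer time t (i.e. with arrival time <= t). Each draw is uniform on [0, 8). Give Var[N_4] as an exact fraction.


44615/65536

Inter-arrival values over d=0..7: [3, 1, 4, 2, 1, 5, 2, 2]
Each d has probability 1/8, so the pmf of τ is: f(1) = 1/4, f(2) = 3/8, f(3) = 1/8, f(4) = 1/8, f(5) = 1/8
Let p_n(j) = P(N_n = j), with p_0 = [1]. Condition on τ_1: p_n(0) = P(τ > n), and for j >= 1, p_n(j) = Σ_{k<=n} f(k)·p_{n−k}(j−1)
p_1 = [3/4, 1/4]  (j = 0..1)
p_2 = [3/8, 9/16, 1/16]  (j = 0..2)
p_3 = [1/4, 1/2, 15/64, 1/64]  (j = 0..3)
p_4 = [1/8, 27/64, 47/128, 21/256, 1/256]  (j = 0..4)
E[N_4] = Σ j·p_4(j) = 363/256;  E[N_4²] = Σ j²·p_4(j) = 689/256
Var[N_4] = 689/256 − (363/256)² = 44615/65536


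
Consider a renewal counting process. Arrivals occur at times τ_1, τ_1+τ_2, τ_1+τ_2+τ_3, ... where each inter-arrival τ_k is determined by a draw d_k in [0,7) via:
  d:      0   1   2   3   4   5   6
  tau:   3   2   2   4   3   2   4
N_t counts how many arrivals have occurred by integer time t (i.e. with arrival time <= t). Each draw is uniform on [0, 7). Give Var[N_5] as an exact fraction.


12/49

Inter-arrival values over d=0..6: [3, 2, 2, 4, 3, 2, 4]
Each d has probability 1/7, so the pmf of τ is: f(2) = 3/7, f(3) = 2/7, f(4) = 2/7
Let p_n(j) = P(N_n = j), with p_0 = [1]. Condition on τ_1: p_n(0) = P(τ > n), and for j >= 1, p_n(j) = Σ_{k<=n} f(k)·p_{n−k}(j−1)
p_1 = [1]  (j = 0)
p_2 = [4/7, 3/7]  (j = 0..1)
p_3 = [2/7, 5/7]  (j = 0..1)
p_4 = [0, 40/49, 9/49]  (j = 0..2)
p_5 = [0, 4/7, 3/7]  (j = 0..2)
E[N_5] = Σ j·p_5(j) = 10/7;  E[N_5²] = Σ j²·p_5(j) = 16/7
Var[N_5] = 16/7 − (10/7)² = 12/49
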